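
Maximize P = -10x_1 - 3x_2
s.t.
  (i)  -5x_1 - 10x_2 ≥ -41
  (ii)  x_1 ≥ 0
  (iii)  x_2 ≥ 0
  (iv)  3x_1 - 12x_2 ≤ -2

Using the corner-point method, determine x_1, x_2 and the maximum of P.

x_1 = 0, x_2 = 1/6, maximum P = -1/2

Vertices and P = -10x_1 - 3x_2:
  (0, 41/10) → P = -123/10
  (236/45, 133/90) → P = -5119/90
  (0, 1/6) → P = -1/2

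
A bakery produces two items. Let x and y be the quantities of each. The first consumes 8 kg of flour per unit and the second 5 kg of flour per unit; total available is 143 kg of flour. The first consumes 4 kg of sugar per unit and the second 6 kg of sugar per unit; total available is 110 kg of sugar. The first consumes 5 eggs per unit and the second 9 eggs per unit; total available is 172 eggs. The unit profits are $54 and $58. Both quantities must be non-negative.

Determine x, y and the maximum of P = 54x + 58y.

Vertices and P = 54x + 58y:
  (0, 0) → P = 0
  (0, 55/3) → P = 3190/3
  (143/8, 0) → P = 3861/4
  (11, 11) → P = 1232

The optimum lies where 8x + 5y = 143 and 4x + 6y = 110.
Solving simultaneously gives x = 11, y = 11.

x = 11, y = 11, maximum P = 1232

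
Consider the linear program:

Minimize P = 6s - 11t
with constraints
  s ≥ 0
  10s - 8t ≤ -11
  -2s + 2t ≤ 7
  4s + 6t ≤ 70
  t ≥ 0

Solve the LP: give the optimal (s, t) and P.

The optimum lies where -2s + 2t = 7 and 4s + 6t = 70.
Solving simultaneously gives s = 49/10, t = 42/5.

s = 49/10, t = 42/5, minimum P = -63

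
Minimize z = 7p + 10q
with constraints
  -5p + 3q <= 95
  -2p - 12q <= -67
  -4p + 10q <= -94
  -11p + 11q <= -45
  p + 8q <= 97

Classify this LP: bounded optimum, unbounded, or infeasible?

bounded optimum

Vertices and z = 7p + 10q:
  (899/34, 20/17) → z = 6693/34
  (41, 7) → z = 357
The feasible region has finitely many vertices and no improving ray; the minimum is 6693/34 at (899/34, 20/17).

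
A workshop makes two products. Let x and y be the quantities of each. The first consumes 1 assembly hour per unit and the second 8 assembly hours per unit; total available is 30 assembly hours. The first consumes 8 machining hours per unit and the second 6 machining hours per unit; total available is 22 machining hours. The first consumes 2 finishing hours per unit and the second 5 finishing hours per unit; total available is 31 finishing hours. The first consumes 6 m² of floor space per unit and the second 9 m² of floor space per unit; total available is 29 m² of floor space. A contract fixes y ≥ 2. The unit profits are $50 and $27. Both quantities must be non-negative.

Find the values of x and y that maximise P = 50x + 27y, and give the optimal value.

Feasible corners and P = 50x + 27y:
  (0, 29/9) → P = 87
  (0, 2) → P = 54
  (2/3, 25/9) → P = 325/3
  (5/4, 2) → P = 233/2

The optimum lies where 8x + 6y = 22 and y = 2.
Solving simultaneously gives x = 5/4, y = 2.

x = 5/4, y = 2, maximum P = 233/2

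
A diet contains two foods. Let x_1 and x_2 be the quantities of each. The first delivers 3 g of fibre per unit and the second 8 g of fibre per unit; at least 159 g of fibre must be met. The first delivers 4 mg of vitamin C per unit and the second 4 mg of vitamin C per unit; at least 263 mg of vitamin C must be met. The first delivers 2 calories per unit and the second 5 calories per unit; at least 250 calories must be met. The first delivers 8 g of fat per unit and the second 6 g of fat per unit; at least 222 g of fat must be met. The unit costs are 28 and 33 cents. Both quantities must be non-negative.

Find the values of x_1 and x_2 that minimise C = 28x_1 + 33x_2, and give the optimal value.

Feasible corners and C = 28x_1 + 33x_2:
  (0, 263/4) → C = 8679/4
  (125, 0) → C = 3500
  (105/4, 79/2) → C = 4077/2
The feasible region is unbounded (it extends along (0, 1), (1, 0)), but C strictly increases along every unbounded feasible direction, so there is no improving ray and the minimum is attained at a vertex.

At the optimal vertex, 4x_1 + 4x_2 = 263 and 2x_1 + 5x_2 = 250.
Solving simultaneously gives x_1 = 105/4, x_2 = 79/2.

x_1 = 105/4, x_2 = 79/2, minimum C = 4077/2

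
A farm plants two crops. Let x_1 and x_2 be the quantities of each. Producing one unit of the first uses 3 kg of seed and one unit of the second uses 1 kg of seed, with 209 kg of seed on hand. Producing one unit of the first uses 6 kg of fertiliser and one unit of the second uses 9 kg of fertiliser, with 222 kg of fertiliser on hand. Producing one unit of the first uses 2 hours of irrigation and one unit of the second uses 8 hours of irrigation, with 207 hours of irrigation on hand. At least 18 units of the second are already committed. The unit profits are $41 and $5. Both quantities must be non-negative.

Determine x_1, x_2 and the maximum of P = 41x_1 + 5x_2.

Extreme points and P = 41x_1 + 5x_2:
  (0, 74/3) → P = 370/3
  (0, 18) → P = 90
  (10, 18) → P = 500

At the optimal vertex, 6x_1 + 9x_2 = 222 and x_2 = 18.
Solving simultaneously gives x_1 = 10, x_2 = 18.

x_1 = 10, x_2 = 18, maximum P = 500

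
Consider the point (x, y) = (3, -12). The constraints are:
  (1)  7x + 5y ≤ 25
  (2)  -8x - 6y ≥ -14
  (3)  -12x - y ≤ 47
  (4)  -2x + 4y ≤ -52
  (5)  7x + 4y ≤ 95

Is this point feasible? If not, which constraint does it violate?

feasible

(1): -39 ≤ 25 ✓
(2): 48 ≥ -14 ✓
(3): -24 ≤ 47 ✓
(4): -54 ≤ -52 ✓
(5): -27 ≤ 95 ✓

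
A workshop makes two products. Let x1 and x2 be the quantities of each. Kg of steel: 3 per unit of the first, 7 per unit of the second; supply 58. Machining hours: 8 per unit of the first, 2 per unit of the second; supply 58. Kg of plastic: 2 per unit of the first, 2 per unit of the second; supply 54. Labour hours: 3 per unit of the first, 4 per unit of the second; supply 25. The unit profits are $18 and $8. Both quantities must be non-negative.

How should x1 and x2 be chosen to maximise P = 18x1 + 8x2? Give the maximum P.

The binding constraints are 8x1 + 2x2 = 58 and 3x1 + 4x2 = 25.
Solving simultaneously gives x1 = 7, x2 = 1.

x1 = 7, x2 = 1, maximum P = 134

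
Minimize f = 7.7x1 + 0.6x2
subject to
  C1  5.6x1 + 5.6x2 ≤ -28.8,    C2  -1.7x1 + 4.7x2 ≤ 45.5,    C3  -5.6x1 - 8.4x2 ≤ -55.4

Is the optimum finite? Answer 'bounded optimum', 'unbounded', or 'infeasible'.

infeasible

The boundaries 5.6x1 + 5.6x2 = -28.8 and -1.7x1 + 4.7x2 = 45.5 meet at (-4877/448, 2573/448), but that point violates -5.6x1 - 8.4x2 ≤ -55.4. Every candidate vertex is excluded by some other constraint, so the feasible region is empty.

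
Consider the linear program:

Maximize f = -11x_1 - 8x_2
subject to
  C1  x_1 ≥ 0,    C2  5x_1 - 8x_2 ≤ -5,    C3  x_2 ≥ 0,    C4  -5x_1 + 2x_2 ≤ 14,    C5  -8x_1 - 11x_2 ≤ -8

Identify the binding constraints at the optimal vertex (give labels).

C1 and C5

Extreme points and f = -11x_1 - 8x_2:
  (0, 7) → f = -56
  (0, 8/11) → f = -64/11
  (9/119, 80/119) → f = -739/119
The feasible region is unbounded (it extends along (2, 5), (8, 5)), but f strictly decreases along every unbounded feasible direction, so there is no improving ray and the maximum is attained at a vertex.

The maximum is at (0, 8/11). Substituting into each constraint, equality holds for C1 and C5; the remaining constraints have slack.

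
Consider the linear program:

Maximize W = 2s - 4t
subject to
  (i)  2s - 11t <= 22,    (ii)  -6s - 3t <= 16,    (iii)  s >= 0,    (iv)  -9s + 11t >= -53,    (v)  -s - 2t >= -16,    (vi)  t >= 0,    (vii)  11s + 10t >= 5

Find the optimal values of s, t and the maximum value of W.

Extreme points and W = 2s - 4t:
  (0, 8) → W = -32
  (0, 1/2) → W = -2
  (282/29, 91/29) → W = 200/29
  (53/9, 0) → W = 106/9
  (5/11, 0) → W = 10/11

The binding constraints are -9s + 11t = -53 and t = 0.
Solving simultaneously gives s = 53/9, t = 0.

s = 53/9, t = 0, maximum W = 106/9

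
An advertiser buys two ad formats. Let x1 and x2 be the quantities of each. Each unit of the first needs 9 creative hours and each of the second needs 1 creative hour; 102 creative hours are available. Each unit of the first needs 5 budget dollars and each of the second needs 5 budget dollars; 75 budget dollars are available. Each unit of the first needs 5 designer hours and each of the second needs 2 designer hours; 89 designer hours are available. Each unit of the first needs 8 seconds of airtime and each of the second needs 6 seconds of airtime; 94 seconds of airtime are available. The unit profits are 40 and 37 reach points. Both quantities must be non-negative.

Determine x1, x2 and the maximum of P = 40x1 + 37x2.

x1 = 2, x2 = 13, maximum P = 561

Feasible corners and P = 40x1 + 37x2:
  (0, 0) → P = 0
  (0, 15) → P = 555
  (34/3, 0) → P = 1360/3
  (259/23, 15/23) → P = 10915/23
  (2, 13) → P = 561

The optimum lies where 5x1 + 5x2 = 75 and 8x1 + 6x2 = 94.
Solving simultaneously gives x1 = 2, x2 = 13.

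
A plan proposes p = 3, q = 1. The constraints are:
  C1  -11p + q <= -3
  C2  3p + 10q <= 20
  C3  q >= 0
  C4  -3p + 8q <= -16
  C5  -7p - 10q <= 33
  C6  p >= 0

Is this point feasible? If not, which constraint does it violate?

Constraint C4: -3p + 8q = -1, which is not ≤ -16. All other constraints are satisfied.

not feasible — violates C4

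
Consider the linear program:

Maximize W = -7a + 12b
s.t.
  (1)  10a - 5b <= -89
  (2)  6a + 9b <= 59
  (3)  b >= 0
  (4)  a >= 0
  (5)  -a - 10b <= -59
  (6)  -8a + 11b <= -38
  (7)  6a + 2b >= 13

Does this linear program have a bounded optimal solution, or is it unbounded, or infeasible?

infeasible

The boundaries -8a + 11b = -38 and 6a + 2b = 13 meet at (219/82, -62/41), but that point violates 10a - 5b ≤ -89. Every candidate vertex is excluded by some other constraint, so the feasible region is empty.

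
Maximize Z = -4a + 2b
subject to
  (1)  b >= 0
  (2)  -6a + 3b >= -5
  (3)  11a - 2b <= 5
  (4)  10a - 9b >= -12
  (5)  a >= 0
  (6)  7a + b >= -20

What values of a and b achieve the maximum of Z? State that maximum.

Corner points and Z = -4a + 2b:
  (5/11, 0) → Z = -20/11
  (0, 0) → Z = 0
  (69/79, 182/79) → Z = 88/79
  (0, 4/3) → Z = 8/3

At the optimal vertex, 10a - 9b = -12 and a = 0.
Solving simultaneously gives a = 0, b = 4/3.

a = 0, b = 4/3, maximum Z = 8/3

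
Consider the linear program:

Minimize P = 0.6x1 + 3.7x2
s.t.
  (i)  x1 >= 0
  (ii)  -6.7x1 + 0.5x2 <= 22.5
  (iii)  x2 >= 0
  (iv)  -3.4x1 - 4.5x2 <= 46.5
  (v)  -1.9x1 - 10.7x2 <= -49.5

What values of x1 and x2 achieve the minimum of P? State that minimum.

The feasible region is unbounded (it extends along (5, 67), (1, 0)), but P strictly increases along every unbounded feasible direction, so there is no improving ray and the minimum is attained at a vertex.

At the optimal vertex, x2 = 0 and -1.9x1 - 10.7x2 = -49.5.
Solving simultaneously gives x1 = 495/19, x2 = 0.

x1 = 495/19, x2 = 0, minimum P = 297/19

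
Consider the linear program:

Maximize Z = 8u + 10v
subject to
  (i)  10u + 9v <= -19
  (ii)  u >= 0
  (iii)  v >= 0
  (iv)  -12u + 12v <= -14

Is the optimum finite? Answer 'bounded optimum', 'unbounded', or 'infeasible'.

The boundaries 10u + 9v = -19 and u = 0 meet at (0, -19/9), but that point violates v ≥ 0. Every candidate vertex is excluded by some other constraint, so the feasible region is empty.

infeasible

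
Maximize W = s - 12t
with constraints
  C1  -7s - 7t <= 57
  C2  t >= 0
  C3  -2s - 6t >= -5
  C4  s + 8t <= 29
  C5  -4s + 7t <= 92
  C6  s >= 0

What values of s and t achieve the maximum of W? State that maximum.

s = 5/2, t = 0, maximum W = 5/2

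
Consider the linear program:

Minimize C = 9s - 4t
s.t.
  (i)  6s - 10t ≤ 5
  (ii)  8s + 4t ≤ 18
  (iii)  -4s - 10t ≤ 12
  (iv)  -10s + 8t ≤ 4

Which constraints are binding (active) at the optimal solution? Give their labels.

(iii) and (iv)

Extreme points and C = 9s - 4t:
  (25/13, 17/26) → C = 191/13
  (-7/10, -23/25) → C = -131/50
  (16/13, 53/26) → C = 38/13
  (-34/33, -26/33) → C = -202/33

The minimum is at (-34/33, -26/33). Substituting into each constraint, equality holds for (iii) and (iv); the remaining constraints have slack.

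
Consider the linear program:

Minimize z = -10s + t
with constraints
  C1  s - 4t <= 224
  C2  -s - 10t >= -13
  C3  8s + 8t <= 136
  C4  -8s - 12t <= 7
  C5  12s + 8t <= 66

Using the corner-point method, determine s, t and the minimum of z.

s = 53/5, t = -153/20, minimum z = -2273/20

Vertices and z = -10s + t:
  (-113/34, 111/68) → z = 2371/68
  (139/28, 45/56) → z = -2735/56
  (53/5, -153/20) → z = -2273/20

At the optimal vertex, -8s - 12t = 7 and 12s + 8t = 66.
Solving simultaneously gives s = 53/5, t = -153/20.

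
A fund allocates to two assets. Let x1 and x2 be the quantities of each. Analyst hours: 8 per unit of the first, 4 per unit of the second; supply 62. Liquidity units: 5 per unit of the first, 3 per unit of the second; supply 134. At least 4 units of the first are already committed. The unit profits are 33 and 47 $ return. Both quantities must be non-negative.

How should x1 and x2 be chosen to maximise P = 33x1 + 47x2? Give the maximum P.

x1 = 4, x2 = 15/2, maximum P = 969/2

Extreme points and P = 33x1 + 47x2:
  (31/4, 0) → P = 1023/4
  (4, 0) → P = 132
  (4, 15/2) → P = 969/2

The optimum lies where 8x1 + 4x2 = 62 and x1 = 4.
Solving simultaneously gives x1 = 4, x2 = 15/2.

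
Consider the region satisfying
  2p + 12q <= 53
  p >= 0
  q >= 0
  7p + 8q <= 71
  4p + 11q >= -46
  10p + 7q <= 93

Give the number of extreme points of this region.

Pairwise boundary intersections that survive every other constraint:
  (0, 53/12)
  (107/17, 229/68)
  (0, 0)
  (93/10, 0)
  (247/31, 59/31)

5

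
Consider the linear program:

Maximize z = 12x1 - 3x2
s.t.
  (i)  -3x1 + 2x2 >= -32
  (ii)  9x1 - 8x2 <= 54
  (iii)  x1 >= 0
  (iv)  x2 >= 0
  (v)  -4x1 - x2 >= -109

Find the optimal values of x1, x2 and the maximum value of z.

Vertices and z = 12x1 - 3x2:
  (6, 0) → z = 72
  (926/41, 765/41) → z = 8817/41
  (0, 0) → z = 0
  (0, 109) → z = -327

The optimum lies where 9x1 - 8x2 = 54 and -4x1 - x2 = -109.
Solving simultaneously gives x1 = 926/41, x2 = 765/41.

x1 = 926/41, x2 = 765/41, maximum z = 8817/41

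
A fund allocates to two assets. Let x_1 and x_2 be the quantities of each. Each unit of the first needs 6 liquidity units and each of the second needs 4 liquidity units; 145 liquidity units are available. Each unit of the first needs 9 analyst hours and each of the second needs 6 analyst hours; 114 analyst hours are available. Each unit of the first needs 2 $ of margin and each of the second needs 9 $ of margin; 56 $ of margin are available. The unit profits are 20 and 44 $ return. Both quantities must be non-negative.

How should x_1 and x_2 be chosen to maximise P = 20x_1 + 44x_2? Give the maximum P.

Corner points and P = 20x_1 + 44x_2:
  (0, 0) → P = 0
  (0, 56/9) → P = 2464/9
  (38/3, 0) → P = 760/3
  (10, 4) → P = 376

The optimum lies where 9x_1 + 6x_2 = 114 and 2x_1 + 9x_2 = 56.
Solving simultaneously gives x_1 = 10, x_2 = 4.

x_1 = 10, x_2 = 4, maximum P = 376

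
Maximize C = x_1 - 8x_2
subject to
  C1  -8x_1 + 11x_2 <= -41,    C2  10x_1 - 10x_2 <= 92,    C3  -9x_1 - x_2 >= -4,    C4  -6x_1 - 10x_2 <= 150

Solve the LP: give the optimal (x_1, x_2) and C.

x_1 = -29/8, x_2 = -513/40, maximum C = 3959/40

Vertices and C = x_1 - 8x_2:
  (85/107, -337/107) → C = 2781/107
  (-620/73, -723/73) → C = 5164/73
  (33/25, -197/25) → C = 1609/25
  (-29/8, -513/40) → C = 3959/40

The optimum lies where 10x_1 - 10x_2 = 92 and -6x_1 - 10x_2 = 150.
Solving simultaneously gives x_1 = -29/8, x_2 = -513/40.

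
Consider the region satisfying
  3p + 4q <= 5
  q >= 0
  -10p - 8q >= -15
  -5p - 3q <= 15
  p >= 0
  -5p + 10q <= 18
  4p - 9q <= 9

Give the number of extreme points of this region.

Pairwise boundary intersections that survive every other constraint:
  (5/4, 5/16)
  (0, 5/4)
  (3/2, 0)
  (0, 0)

4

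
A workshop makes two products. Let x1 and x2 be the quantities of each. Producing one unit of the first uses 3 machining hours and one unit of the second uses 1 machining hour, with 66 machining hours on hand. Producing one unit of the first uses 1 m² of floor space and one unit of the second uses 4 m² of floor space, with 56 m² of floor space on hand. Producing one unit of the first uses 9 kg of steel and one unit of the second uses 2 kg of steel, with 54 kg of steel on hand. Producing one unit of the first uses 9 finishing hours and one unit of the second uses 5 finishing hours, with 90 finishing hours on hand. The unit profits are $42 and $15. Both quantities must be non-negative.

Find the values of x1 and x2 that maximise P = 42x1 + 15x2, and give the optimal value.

Feasible corners and P = 42x1 + 15x2:
  (0, 0) → P = 0
  (0, 14) → P = 210
  (6, 0) → P = 252
  (80/31, 414/31) → P = 9570/31
  (10/3, 12) → P = 320

x1 = 10/3, x2 = 12, maximum P = 320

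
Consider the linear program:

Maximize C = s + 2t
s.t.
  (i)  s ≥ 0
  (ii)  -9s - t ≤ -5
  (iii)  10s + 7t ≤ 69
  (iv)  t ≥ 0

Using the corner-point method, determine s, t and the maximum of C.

s = 0, t = 69/7, maximum C = 138/7

Corner points and C = s + 2t:
  (0, 5) → C = 10
  (0, 69/7) → C = 138/7
  (5/9, 0) → C = 5/9
  (69/10, 0) → C = 69/10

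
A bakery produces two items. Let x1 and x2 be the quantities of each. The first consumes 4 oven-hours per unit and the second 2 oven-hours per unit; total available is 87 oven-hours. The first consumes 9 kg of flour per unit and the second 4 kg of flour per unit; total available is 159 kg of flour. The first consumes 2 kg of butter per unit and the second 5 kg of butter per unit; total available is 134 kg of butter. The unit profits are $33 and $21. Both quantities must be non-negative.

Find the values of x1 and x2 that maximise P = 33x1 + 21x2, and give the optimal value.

Extreme points and P = 33x1 + 21x2:
  (0, 0) → P = 0
  (0, 134/5) → P = 2814/5
  (53/3, 0) → P = 583
  (7, 24) → P = 735

x1 = 7, x2 = 24, maximum P = 735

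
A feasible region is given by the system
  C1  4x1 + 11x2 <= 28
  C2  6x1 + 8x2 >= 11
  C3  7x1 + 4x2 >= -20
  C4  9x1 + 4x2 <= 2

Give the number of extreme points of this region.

3

Of the 6 pairwise boundary intersections, those satisfying every inequality are:
  (-103/34, 62/17)
  (-90/83, 244/83)
  (-7/12, 29/16)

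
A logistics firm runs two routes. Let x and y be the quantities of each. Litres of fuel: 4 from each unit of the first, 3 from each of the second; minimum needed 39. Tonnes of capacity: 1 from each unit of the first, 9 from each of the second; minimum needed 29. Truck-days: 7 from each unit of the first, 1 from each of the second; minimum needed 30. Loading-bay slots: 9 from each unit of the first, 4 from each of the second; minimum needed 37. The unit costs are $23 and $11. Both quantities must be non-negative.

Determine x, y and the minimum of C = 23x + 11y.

Feasible corners and C = 23x + 11y:
  (0, 30) → C = 330
  (29, 0) → C = 667
  (8, 7/3) → C = 629/3
  (3, 9) → C = 168
The feasible region is unbounded (it extends along (0, 1), (1, 0)), but C strictly increases along every unbounded feasible direction, so there is no improving ray and the minimum is attained at a vertex.

x = 3, y = 9, minimum C = 168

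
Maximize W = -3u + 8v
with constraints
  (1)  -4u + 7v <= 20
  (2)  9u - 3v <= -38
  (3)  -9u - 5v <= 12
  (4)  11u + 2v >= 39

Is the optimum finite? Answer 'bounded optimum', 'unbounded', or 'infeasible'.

infeasible

The boundaries -4u + 7v = 20 and 11u + 2v = 39 meet at (233/85, 376/85), but that point violates 9u - 3v ≤ -38. Every candidate vertex is excluded by some other constraint, so the feasible region is empty.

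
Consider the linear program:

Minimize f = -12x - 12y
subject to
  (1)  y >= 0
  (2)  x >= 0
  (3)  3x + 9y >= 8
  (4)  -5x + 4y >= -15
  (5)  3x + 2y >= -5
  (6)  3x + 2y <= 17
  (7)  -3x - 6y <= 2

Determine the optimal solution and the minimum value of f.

x = 0, y = 17/2, minimum f = -102

Vertices and f = -12x - 12y:
  (8/3, 0) → f = -32
  (3, 0) → f = -36
  (0, 8/9) → f = -32/3
  (0, 17/2) → f = -102
  (49/11, 20/11) → f = -828/11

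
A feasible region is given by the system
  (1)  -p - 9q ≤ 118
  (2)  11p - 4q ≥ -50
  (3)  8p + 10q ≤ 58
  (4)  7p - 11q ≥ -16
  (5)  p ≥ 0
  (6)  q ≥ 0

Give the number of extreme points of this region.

4

Pairwise boundary intersections that survive every other constraint:
  (239/79, 267/79)
  (29/4, 0)
  (0, 16/11)
  (0, 0)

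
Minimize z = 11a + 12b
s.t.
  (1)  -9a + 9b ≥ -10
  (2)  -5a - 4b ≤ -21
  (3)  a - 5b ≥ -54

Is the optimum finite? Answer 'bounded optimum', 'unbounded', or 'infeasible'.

bounded optimum

Feasible corners and z = 11a + 12b:
  (229/81, 139/81) → z = 4187/81
  (134/9, 124/9) → z = 2962/9
  (-111/29, 291/29) → z = 2271/29
The feasible region has finitely many vertices and no improving ray; the minimum is 4187/81 at (229/81, 139/81).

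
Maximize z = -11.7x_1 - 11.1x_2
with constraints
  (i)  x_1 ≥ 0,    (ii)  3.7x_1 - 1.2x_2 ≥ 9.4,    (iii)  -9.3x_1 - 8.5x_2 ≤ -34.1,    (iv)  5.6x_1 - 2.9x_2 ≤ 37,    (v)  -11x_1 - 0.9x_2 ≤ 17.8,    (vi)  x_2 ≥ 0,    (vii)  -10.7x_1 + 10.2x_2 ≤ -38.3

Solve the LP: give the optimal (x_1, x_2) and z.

Extreme points and z = -11.7x_1 - 11.1x_2:
  (11/3, 0) → z = -429/10
  (3961/1093, 868/18581) → z = -7974777/185810
  (185/28, 0) → z = -4329/56
  (26633/2609, 18142/2609) → z = -5129823/26090

At the optimal vertex, -9.3x_1 - 8.5x_2 = -34.1 and x_2 = 0.
Solving simultaneously gives x_1 = 11/3, x_2 = 0.

x_1 = 11/3, x_2 = 0, maximum z = -429/10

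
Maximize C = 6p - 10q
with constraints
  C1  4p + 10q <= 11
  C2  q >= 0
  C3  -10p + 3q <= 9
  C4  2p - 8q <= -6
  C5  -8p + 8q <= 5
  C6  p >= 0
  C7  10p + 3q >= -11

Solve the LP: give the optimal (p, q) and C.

p = 7/13, q = 23/26, maximum C = -73/13

Extreme points and C = 6p - 10q:
  (7/13, 23/26) → C = -73/13
  (19/56, 27/28) → C = -213/28
  (1/6, 19/24) → C = -83/12

At the optimal vertex, 4p + 10q = 11 and 2p - 8q = -6.
Solving simultaneously gives p = 7/13, q = 23/26.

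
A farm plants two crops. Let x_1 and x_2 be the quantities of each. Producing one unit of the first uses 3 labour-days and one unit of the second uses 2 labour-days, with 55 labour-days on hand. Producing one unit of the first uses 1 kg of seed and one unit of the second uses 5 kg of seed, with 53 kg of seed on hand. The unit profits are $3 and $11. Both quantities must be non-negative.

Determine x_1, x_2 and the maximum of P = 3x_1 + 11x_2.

The optimum lies where 3x_1 + 2x_2 = 55 and x_1 + 5x_2 = 53.
Solving simultaneously gives x_1 = 13, x_2 = 8.

x_1 = 13, x_2 = 8, maximum P = 127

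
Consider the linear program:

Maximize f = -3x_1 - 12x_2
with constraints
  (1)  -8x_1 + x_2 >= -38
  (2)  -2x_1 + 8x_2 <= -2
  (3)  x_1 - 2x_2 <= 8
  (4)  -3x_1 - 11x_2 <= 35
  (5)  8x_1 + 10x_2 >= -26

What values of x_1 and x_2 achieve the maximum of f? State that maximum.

x_1 = 14/13, x_2 = -45/13, maximum f = 498/13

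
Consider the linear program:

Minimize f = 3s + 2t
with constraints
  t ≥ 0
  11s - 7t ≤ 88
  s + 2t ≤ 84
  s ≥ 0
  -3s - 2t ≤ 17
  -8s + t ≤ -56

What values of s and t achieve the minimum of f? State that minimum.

s = 7, t = 0, minimum f = 21

Feasible corners and f = 3s + 2t:
  (8, 0) → f = 24
  (7, 0) → f = 21
  (764/29, 836/29) → f = 3964/29
  (196/17, 616/17) → f = 1820/17

The optimum lies where t = 0 and -8s + t = -56.
Solving simultaneously gives s = 7, t = 0.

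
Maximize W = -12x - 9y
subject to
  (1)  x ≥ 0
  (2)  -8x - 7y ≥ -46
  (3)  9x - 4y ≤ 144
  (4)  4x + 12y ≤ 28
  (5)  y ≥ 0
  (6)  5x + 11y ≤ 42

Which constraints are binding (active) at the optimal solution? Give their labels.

(1) and (5)

Extreme points and W = -12x - 9y:
  (0, 7/3) → W = -21
  (0, 0) → W = 0
  (89/17, 10/17) → W = -1158/17
  (23/4, 0) → W = -69

The maximum is at (0, 0). Substituting into each constraint, equality holds for (1) and (5); the remaining constraints have slack.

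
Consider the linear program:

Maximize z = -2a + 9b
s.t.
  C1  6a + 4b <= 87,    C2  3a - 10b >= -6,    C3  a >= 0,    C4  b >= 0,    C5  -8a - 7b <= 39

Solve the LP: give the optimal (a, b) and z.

Extreme points and z = -2a + 9b:
  (47/4, 33/8) → z = 109/8
  (29/2, 0) → z = -29
  (0, 3/5) → z = 27/5
  (0, 0) → z = 0

a = 47/4, b = 33/8, maximum z = 109/8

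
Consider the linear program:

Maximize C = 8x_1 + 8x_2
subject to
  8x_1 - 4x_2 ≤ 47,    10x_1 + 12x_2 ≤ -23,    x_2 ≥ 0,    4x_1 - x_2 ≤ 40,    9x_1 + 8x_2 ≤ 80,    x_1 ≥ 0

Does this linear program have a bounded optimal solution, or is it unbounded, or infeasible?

The boundaries 8x_1 - 4x_2 = 47 and 10x_1 + 12x_2 = -23 meet at (59/17, -327/68), but that point violates x_2 ≥ 0. Every candidate vertex is excluded by some other constraint, so the feasible region is empty.

infeasible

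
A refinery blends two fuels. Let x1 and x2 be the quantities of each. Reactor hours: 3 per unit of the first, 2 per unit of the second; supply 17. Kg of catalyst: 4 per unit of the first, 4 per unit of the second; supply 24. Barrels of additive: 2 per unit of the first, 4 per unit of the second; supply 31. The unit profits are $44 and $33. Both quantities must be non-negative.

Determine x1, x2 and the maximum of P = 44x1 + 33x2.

The optimum lies where 3x1 + 2x2 = 17 and 4x1 + 4x2 = 24.
Solving simultaneously gives x1 = 5, x2 = 1.

x1 = 5, x2 = 1, maximum P = 253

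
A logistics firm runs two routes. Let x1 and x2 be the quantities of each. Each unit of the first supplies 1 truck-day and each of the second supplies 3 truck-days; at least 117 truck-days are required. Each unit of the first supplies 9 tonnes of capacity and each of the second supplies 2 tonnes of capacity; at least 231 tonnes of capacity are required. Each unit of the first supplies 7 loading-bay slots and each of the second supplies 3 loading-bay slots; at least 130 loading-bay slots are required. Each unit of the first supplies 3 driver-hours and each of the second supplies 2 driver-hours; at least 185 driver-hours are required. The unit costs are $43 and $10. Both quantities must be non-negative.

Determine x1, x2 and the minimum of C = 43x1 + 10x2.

Feasible corners and C = 43x1 + 10x2:
  (0, 231/2) → C = 1155
  (117, 0) → C = 5031
  (321/7, 166/7) → C = 2209
  (23/3, 81) → C = 3419/3
The feasible region is unbounded (it extends along (0, 1), (1, 0)), but C strictly increases along every unbounded feasible direction, so there is no improving ray and the minimum is attained at a vertex.

x1 = 23/3, x2 = 81, minimum C = 3419/3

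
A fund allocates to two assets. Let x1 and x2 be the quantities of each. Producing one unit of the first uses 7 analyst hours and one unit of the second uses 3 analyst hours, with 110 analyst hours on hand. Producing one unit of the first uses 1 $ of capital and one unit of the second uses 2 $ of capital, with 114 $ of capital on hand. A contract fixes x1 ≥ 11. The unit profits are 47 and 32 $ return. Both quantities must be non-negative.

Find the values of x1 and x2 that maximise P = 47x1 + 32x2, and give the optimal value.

x1 = 11, x2 = 11, maximum P = 869

Vertices and P = 47x1 + 32x2:
  (110/7, 0) → P = 5170/7
  (11, 0) → P = 517
  (11, 11) → P = 869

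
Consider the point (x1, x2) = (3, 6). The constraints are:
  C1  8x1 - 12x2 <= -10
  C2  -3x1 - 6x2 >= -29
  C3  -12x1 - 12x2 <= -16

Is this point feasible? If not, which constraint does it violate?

not feasible — violates C2

Constraint C2: -3x1 - 6x2 = -45, which is not ≥ -29. All other constraints are satisfied.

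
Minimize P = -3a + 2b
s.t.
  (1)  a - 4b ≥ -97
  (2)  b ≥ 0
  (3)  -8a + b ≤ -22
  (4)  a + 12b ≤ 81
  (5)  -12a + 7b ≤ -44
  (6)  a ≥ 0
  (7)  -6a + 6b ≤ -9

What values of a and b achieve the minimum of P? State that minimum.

a = 81, b = 0, minimum P = -243

Extreme points and P = -3a + 2b:
  (81, 0) → P = -243
  (11/3, 0) → P = -11
  (99/13, 159/26) → P = -138/13
  (67/10, 26/5) → P = -97/10

The binding constraints are b = 0 and a + 12b = 81.
Solving simultaneously gives a = 81, b = 0.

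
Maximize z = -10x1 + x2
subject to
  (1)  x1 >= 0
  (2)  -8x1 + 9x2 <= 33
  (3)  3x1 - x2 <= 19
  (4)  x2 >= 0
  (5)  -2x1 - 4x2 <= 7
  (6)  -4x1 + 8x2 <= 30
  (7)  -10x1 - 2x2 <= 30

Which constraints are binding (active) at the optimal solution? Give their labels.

(1) and (2)

Vertices and z = -10x1 + x2:
  (0, 11/3) → z = 11/3
  (0, 0) → z = 0
  (3/14, 27/7) → z = 12/7
  (19/3, 0) → z = -190/3
  (91/10, 83/10) → z = -827/10

The maximum is at (0, 11/3). Substituting into each constraint, equality holds for (1) and (2); the remaining constraints have slack.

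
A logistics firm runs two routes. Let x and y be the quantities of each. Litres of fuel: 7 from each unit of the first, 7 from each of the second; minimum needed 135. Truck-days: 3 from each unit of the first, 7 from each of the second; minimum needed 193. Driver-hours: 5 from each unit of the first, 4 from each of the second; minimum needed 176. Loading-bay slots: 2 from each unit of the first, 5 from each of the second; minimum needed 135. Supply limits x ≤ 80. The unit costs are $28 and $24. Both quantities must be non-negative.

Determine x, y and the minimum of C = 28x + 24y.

Vertices and C = 28x + 24y:
  (0, 44) → C = 1056
  (135/2, 0) → C = 1890
  (80, 0) → C = 2240
  (20, 19) → C = 1016
The feasible region is unbounded (it extends along (0, 1)), but C strictly increases along every unbounded feasible direction, so there is no improving ray and the minimum is attained at a vertex.

At the optimal vertex, 3x + 7y = 193 and 5x + 4y = 176.
Solving simultaneously gives x = 20, y = 19.

x = 20, y = 19, minimum C = 1016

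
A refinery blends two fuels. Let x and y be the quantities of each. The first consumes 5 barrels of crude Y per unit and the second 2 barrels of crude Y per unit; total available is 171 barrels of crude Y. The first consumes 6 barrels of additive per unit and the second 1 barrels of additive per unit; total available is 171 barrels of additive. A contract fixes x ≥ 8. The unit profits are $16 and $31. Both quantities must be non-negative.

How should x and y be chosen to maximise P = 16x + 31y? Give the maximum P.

Feasible corners and P = 16x + 31y:
  (57/2, 0) → P = 456
  (8, 0) → P = 128
  (171/7, 171/7) → P = 8037/7
  (8, 131/2) → P = 4317/2

The optimum lies where 5x + 2y = 171 and x = 8.
Solving simultaneously gives x = 8, y = 131/2.

x = 8, y = 131/2, maximum P = 4317/2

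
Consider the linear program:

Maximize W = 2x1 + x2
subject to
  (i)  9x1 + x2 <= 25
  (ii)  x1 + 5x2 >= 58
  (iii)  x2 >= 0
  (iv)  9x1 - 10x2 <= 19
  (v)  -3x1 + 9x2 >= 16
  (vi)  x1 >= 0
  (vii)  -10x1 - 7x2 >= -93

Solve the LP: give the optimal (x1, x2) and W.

x1 = 59/43, x2 = 487/43, maximum W = 605/43

Vertices and W = 2x1 + x2:
  (0, 58/5) → W = 58/5
  (59/43, 487/43) → W = 605/43
  (0, 93/7) → W = 93/7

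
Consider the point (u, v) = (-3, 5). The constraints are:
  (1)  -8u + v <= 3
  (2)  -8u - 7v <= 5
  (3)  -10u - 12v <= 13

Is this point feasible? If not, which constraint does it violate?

Constraint (1): -8u + v = 29, which is not ≤ 3. All other constraints are satisfied.

not feasible — violates (1)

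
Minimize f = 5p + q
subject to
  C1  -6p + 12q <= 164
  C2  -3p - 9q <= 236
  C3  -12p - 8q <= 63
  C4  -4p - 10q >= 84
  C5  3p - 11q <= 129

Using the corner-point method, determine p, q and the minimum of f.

p = 21/44, q = -189/22, minimum f = -273/44

Feasible corners and f = 5p + q:
  (21/44, -189/22) → f = -273/44
  (113/52, -579/52) → f = -7/26
  (183/37, -384/37) → f = 531/37

The binding constraints are -12p - 8q = 63 and -4p - 10q = 84.
Solving simultaneously gives p = 21/44, q = -189/22.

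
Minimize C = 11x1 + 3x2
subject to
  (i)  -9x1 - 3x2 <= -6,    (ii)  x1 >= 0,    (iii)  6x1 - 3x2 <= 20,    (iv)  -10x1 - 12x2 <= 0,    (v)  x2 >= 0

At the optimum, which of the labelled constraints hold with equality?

(i) and (ii)

Extreme points and C = 11x1 + 3x2:
  (0, 2) → C = 6
  (2/3, 0) → C = 22/3
  (10/3, 0) → C = 110/3
The feasible region is unbounded (it extends along (0, 1), (1, 2)), but C strictly increases along every unbounded feasible direction, so there is no improving ray and the minimum is attained at a vertex.

The minimum is at (0, 2). Substituting into each constraint, equality holds for (i) and (ii); the remaining constraints have slack.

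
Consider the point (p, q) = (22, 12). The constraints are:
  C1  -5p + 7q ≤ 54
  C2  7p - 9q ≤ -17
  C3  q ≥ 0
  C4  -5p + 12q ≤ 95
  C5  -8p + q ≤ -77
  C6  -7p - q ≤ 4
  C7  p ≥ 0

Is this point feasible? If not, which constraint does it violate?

not feasible — violates C2

Constraint C2: 7p - 9q = 46, which is not ≤ -17. All other constraints are satisfied.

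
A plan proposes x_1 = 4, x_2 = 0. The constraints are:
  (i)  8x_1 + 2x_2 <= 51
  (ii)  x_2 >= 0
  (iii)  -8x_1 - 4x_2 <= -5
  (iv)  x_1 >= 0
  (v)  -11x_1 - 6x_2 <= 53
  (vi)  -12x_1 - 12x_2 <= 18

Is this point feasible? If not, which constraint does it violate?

feasible

(i): 32 ≤ 51 ✓
(ii): 0 ≥ 0 ✓
(iii): -32 ≤ -5 ✓
(iv): 4 ≥ 0 ✓
(v): -44 ≤ 53 ✓
(vi): -48 ≤ 18 ✓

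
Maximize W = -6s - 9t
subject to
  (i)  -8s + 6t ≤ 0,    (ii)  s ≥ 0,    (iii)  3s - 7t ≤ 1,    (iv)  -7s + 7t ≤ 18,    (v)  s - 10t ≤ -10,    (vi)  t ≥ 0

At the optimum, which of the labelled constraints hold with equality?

(i) and (v)

Extreme points and W = -6s - 9t:
  (54/7, 72/7) → W = -972/7
  (30/37, 40/37) → W = -540/37
  (80/23, 31/23) → W = -33
The feasible region is unbounded (it extends along (1, 1), (7, 3)), but W strictly decreases along every unbounded feasible direction, so there is no improving ray and the maximum is attained at a vertex.

The maximum is at (30/37, 40/37). Substituting into each constraint, equality holds for (i) and (v); the remaining constraints have slack.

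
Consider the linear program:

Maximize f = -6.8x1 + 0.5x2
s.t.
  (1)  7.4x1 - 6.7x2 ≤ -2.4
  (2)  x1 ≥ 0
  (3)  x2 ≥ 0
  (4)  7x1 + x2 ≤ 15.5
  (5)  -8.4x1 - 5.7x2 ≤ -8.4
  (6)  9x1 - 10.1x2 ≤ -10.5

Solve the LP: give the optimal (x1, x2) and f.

x1 = 0, x2 = 15.5, maximum f = 7.75

Corner points and f = -6.8x1 + 0.5x2:
  (0, 31/2) → f = 31/4
  (0, 28/19) → f = 14/19
  (2921/1594, 2130/797) → f = -44332/3985
  (833/4538, 2730/2269) → f = -7336/11345

The optimum lies where x1 = 0 and 7x1 + x2 = 15.5.
Solving simultaneously gives x1 = 0, x2 = 31/2.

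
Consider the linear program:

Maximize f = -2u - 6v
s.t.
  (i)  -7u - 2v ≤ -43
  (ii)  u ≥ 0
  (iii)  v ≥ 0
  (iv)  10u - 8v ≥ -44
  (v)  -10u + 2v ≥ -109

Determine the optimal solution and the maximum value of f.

u = 43/7, v = 0, maximum f = -86/7

Corner points and f = -2u - 6v:
  (43/7, 0) → f = -86/7
  (64/19, 369/38) → f = -65
  (109/10, 0) → f = -109/5
  (16, 51/2) → f = -185

The binding constraints are -7u - 2v = -43 and v = 0.
Solving simultaneously gives u = 43/7, v = 0.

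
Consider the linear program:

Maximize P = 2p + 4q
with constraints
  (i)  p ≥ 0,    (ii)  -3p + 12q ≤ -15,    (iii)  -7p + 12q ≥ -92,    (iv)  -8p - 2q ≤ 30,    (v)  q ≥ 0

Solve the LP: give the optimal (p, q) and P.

Corner points and P = 2p + 4q:
  (77/4, 57/16) → P = 211/4
  (5, 0) → P = 10
  (92/7, 0) → P = 184/7

The optimum lies where -3p + 12q = -15 and -7p + 12q = -92.
Solving simultaneously gives p = 77/4, q = 57/16.

p = 77/4, q = 57/16, maximum P = 211/4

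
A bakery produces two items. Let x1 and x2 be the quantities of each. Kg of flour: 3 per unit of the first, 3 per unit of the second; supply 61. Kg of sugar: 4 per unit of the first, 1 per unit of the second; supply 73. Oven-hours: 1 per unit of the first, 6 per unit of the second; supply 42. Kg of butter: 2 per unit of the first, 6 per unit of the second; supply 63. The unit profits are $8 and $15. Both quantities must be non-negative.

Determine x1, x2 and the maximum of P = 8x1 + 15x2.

x1 = 16, x2 = 13/3, maximum P = 193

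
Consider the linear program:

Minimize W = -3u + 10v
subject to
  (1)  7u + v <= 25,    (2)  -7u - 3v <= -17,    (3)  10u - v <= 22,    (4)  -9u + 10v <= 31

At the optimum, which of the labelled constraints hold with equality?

Feasible corners and W = -3u + 10v:
  (83/37, 16/37) → W = -89/37
  (77/97, 370/97) → W = 3469/97
  (251/91, 508/91) → W = 4327/91

The minimum is at (83/37, 16/37). Substituting into each constraint, equality holds for (2) and (3); the remaining constraints have slack.

(2) and (3)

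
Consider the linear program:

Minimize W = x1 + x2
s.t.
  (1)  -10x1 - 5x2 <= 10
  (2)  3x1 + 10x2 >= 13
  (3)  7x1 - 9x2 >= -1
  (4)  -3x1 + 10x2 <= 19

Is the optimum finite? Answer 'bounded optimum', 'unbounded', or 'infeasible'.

bounded optimum

Vertices and W = x1 + x2:
  (107/97, 94/97) → W = 201/97
  (161/43, 130/43) → W = 291/43
The feasible region has finitely many vertices and no improving ray; the minimum is 201/97 at (107/97, 94/97).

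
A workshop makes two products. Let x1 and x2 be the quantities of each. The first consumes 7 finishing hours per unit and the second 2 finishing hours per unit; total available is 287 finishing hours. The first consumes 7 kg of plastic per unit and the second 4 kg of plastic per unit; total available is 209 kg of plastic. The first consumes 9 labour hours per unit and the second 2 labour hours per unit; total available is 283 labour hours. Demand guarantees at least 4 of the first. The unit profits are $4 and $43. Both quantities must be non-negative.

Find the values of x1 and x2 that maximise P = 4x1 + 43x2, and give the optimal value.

x1 = 4, x2 = 181/4, maximum P = 7847/4

Corner points and P = 4x1 + 43x2:
  (209/7, 0) → P = 836/7
  (4, 0) → P = 16
  (4, 181/4) → P = 7847/4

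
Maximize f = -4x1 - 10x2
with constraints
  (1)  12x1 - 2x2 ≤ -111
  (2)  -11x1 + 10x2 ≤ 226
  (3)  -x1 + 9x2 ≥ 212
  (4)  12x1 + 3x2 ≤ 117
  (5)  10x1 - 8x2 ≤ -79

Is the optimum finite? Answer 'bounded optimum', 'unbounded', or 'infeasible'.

The boundaries 12x1 - 2x2 = -111 and -11x1 + 10x2 = 226 meet at (-47/7, 213/14), but that point violates -x1 + 9x2 ≥ 212. Every candidate vertex is excluded by some other constraint, so the feasible region is empty.

infeasible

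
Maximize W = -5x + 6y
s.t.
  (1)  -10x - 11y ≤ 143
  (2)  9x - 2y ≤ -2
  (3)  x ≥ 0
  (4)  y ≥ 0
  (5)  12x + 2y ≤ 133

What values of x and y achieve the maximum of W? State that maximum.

x = 0, y = 133/2, maximum W = 399

Corner points and W = -5x + 6y:
  (0, 1) → W = 6
  (131/21, 407/14) → W = 3008/21
  (0, 133/2) → W = 399

The binding constraints are x = 0 and 12x + 2y = 133.
Solving simultaneously gives x = 0, y = 133/2.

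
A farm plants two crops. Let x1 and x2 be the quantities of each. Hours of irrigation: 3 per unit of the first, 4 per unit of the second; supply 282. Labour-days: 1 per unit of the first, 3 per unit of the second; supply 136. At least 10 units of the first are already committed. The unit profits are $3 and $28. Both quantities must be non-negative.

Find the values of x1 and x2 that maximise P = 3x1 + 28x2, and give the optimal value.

x1 = 10, x2 = 42, maximum P = 1206

Corner points and P = 3x1 + 28x2:
  (94, 0) → P = 282
  (10, 0) → P = 30
  (302/5, 126/5) → P = 4434/5
  (10, 42) → P = 1206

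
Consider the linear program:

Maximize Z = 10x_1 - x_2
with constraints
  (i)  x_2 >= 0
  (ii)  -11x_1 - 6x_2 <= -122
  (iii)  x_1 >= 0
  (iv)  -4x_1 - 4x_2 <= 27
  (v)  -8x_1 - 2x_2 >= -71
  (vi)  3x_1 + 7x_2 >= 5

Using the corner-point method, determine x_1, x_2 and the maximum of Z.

Feasible corners and Z = 10x_1 - x_2:
  (0, 61/3) → Z = -61/3
  (7, 15/2) → Z = 125/2
  (0, 71/2) → Z = -71/2

x_1 = 7, x_2 = 15/2, maximum Z = 125/2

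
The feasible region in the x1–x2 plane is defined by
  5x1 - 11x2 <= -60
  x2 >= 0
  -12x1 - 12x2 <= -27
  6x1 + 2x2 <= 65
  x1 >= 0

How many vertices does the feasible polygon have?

3

Intersecting each pair of boundary lines and keeping only the points that satisfy every inequality leaves:
  (595/76, 685/76)
  (0, 60/11)
  (0, 65/2)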